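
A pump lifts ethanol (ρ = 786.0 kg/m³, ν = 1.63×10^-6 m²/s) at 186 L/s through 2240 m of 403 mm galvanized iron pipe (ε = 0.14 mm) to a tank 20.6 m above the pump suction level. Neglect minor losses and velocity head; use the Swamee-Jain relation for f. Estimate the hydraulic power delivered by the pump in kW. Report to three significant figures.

P_hyd ≈ 44.3 kW

V = 4Q/(πD²) = 1.458 m/s; Re = 3.61×10^5; ε/D = 3.47×10^-4; f = 0.01713
h_f = f(L/D)V²/2g = 10.32 m
Total head H = z + h_f = 20.6 + 10.32 = 30.92 m
P_hyd = ρgQH = 786.0·9.81·0.186·30.92 = 44.34 kW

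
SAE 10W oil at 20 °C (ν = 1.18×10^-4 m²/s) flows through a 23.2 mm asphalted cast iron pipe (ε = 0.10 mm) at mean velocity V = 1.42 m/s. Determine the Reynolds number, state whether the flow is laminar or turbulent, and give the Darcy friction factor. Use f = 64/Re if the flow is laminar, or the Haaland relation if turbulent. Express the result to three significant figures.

Re ≈ 279; laminar; f = 64/Re ≈ 0.229

Re = VD/ν = 1.420·0.0232/1.18×10^-4 = 279
Re < 2300 → laminar → f = 64/Re = 0.2292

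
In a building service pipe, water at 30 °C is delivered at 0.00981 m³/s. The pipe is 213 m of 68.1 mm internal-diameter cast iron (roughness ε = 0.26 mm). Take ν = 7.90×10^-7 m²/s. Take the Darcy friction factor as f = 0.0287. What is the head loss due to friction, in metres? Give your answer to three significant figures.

V = 4Q/(πD²) = 4·0.00981/(π·0.0681²) = 2.693 m/s
h_f = f(L/D)V²/(2g) = 0.02870·(213/0.0681)·2.693²/(2·9.81) = 33.19 m

h_f ≈ 33.2 m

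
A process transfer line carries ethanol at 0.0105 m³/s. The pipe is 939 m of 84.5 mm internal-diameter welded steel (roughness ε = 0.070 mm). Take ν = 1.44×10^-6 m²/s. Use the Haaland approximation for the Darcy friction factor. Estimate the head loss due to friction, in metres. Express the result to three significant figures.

h_f ≈ 42.0 m

V = 4Q/(πD²) = 4·0.0105/(π·0.0845²) = 1.872 m/s
Re = VD/ν = 1.872·0.0845/1.44×10^-6 = 1.10×10^5 → turbulent
ε/D = 0.070/84.5 = 8.28×10^-4
Haaland: f = 0.02116
h_f = f(L/D)V²/(2g) = 0.02116·(939/0.0845)·1.872²/(2·9.81) = 42.01 m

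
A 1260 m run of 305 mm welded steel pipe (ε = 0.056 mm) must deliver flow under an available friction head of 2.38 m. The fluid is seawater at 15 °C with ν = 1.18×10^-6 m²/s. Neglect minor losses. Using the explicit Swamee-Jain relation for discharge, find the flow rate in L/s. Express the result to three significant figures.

Swamee-Jain (Type II): Q = -0.965·√(gD⁵h_f/L)·ln[ε/(3.7D) + √(3.17ν²L/(gD³h_f))]
√(gD⁵h_f/L) = √(9.81·0.305⁵·2.38/1260) = 0.006993
ε/(3.7D) = 4.96×10^-5; √(3.17ν²L/(gD³h_f)) = 9.16×10^-5
Q = -0.965·0.006993·ln(1.413×10^-4) = 0.05983 m³/s
Check: V = 0.819 m/s, Re = 2.12×10^5, f = 0.01689, h_f = 2.38 m ≈ 2.38 m ✓

Q ≈ 59.8 L/s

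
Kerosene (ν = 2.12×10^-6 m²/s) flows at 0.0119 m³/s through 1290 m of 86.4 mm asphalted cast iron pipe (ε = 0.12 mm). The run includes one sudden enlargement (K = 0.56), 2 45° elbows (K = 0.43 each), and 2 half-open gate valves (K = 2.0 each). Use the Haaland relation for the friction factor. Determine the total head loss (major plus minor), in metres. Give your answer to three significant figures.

H_L ≈ 75.1 m

V = 4Q/(πD²) = 2.030 m/s; V²/2g = 0.2100 m
Re = 8.27×10^4, ε/D = 0.00139 → f = 0.02358 (Haaland)
Major: h_f = f(L/D)·V²/2g = 0.02358·14931·0.2100 = 73.92 m
Minor: ΣK = 5.42; h_m = ΣK·V²/2g = 1.138 m
Total H_L = 73.92 + 1.138 = 75.06 m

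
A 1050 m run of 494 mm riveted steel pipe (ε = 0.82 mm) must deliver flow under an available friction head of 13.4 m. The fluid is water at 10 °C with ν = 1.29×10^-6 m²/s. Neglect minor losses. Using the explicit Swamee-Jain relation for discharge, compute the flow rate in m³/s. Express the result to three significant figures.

Swamee-Jain (Type II): Q = -0.965·√(gD⁵h_f/L)·ln[ε/(3.7D) + √(3.17ν²L/(gD³h_f))]
√(gD⁵h_f/L) = √(9.81·0.494⁵·13.4/1050) = 0.06069
ε/(3.7D) = 4.49×10^-4; √(3.17ν²L/(gD³h_f)) = 1.87×10^-5
Q = -0.965·0.06069·ln(4.673×10^-4) = 0.4491 m³/s
Check: V = 2.34 m/s, Re = 8.97×10^5, f = 0.02262, h_f = 13.5 m ≈ 13.4 m ✓

Q ≈ 0.449 m³/s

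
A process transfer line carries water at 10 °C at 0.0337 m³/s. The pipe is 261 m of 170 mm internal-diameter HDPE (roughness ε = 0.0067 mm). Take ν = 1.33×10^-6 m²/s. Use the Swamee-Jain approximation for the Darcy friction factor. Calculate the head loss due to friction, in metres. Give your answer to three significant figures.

V = 4Q/(πD²) = 4·0.0337/(π·0.170²) = 1.485 m/s
Re = VD/ν = 1.485·0.170/1.33×10^-6 = 1.90×10^5 → turbulent
ε/D = 0.0067/170 = 3.94×10^-5
Swamee-Jain: f = 0.01604
h_f = f(L/D)V²/(2g) = 0.01604·(261/0.170)·1.485²/(2·9.81) = 2.766 m

h_f ≈ 2.77 m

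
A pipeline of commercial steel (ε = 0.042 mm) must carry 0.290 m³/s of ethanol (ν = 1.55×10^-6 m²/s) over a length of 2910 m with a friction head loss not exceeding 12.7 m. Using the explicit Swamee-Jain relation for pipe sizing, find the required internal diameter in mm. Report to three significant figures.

D ≈ 475 mm

Swamee-Jain (Type III): D = 0.66·[ε^1.25·(LQ²/(gh_f))^4.75 + ν·Q^9.4·(L/(gh_f))^5.2]^0.04
LQ²/(gh_f) = 1.964; L/(gh_f) = 23.36
Term 1 = ε^1.25·(…)^4.75 = 8.35×10^-5; Term 2 = ν·Q^9.4·(…)^5.2 = 1.79×10^-4
D = 0.66·(8.35×10^-5 + 1.79×10^-4)^0.04 = 0.4746 m = 475 mm
Check: V = 1.64 m/s, Re = 5.02×10^5, f = 0.01432, h_f = 12.0 m ≈ 12.7 m ✓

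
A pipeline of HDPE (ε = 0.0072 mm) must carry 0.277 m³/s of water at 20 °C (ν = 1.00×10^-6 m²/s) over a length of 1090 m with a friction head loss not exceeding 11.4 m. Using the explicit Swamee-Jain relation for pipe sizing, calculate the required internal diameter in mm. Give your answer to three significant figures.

Swamee-Jain (Type III): D = 0.66·[ε^1.25·(LQ²/(gh_f))^4.75 + ν·Q^9.4·(L/(gh_f))^5.2]^0.04
LQ²/(gh_f) = 0.7478; L/(gh_f) = 9.747
Term 1 = ε^1.25·(…)^4.75 = 9.38×10^-8; Term 2 = ν·Q^9.4·(…)^5.2 = 7.97×10^-7
D = 0.66·(9.38×10^-8 + 7.97×10^-7)^0.04 = 0.3780 m = 378 mm
Check: V = 2.47 m/s, Re = 9.33×10^5, f = 0.01218, h_f = 10.9 m ≈ 11.4 m ✓

D ≈ 378 mm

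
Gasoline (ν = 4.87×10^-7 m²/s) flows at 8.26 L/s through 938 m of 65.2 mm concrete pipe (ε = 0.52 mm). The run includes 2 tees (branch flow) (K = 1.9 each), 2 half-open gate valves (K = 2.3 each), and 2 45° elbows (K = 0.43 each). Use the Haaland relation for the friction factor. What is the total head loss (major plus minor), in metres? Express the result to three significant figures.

V = 4Q/(πD²) = 2.474 m/s; V²/2g = 0.3120 m
Re = 3.31×10^5, ε/D = 0.00798 → f = 0.03543 (Haaland)
Major: h_f = f(L/D)·V²/2g = 0.03543·14387·0.3120 = 159.0 m
Minor: ΣK = 9.26; h_m = ΣK·V²/2g = 2.889 m
Total H_L = 159.0 + 2.889 = 161.9 m

H_L ≈ 162 m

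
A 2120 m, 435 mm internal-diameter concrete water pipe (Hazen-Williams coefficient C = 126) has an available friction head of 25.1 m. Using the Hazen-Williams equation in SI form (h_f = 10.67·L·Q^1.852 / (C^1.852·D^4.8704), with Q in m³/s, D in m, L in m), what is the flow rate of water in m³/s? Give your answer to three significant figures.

Rearranging: Q = [h_f·C^1.852·D^4.8704 / (10.67·L)]^(1/1.852)
Q = [25.1·126^1.852·0.435^4.8704 / (10.67·2120)]^0.540 = 0.3583 m³/s

Q ≈ 0.358 m³/s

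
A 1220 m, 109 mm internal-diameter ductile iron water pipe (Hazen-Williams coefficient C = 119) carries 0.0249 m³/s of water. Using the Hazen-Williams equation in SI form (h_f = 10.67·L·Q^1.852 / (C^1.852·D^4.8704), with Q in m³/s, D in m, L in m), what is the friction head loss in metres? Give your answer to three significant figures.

h_f = 10.67·1220·0.0249^1.852 / (119^1.852·0.109^4.8704) = 97.38 m

h_f ≈ 97.4 m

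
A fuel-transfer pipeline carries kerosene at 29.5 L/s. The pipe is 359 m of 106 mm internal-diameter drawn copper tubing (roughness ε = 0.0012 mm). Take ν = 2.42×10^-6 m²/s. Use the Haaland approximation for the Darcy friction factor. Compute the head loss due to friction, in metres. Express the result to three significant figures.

V = 4Q/(πD²) = 4·0.0295/(π·0.106²) = 3.343 m/s
Re = VD/ν = 3.343·0.106/2.42×10^-6 = 1.46×10^5 → turbulent
ε/D = 0.0012/106 = 1.13×10^-5
Haaland: f = 0.01654
h_f = f(L/D)V²/(2g) = 0.01654·(359/0.106)·3.343²/(2·9.81) = 31.90 m

h_f ≈ 31.9 m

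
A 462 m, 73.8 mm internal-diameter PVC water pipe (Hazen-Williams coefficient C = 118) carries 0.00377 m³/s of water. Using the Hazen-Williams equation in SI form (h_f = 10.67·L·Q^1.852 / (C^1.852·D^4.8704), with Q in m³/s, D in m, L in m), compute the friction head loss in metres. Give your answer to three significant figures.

h_f = 10.67·462·0.00377^1.852 / (118^1.852·0.0738^4.8704) = 7.587 m

h_f ≈ 7.59 m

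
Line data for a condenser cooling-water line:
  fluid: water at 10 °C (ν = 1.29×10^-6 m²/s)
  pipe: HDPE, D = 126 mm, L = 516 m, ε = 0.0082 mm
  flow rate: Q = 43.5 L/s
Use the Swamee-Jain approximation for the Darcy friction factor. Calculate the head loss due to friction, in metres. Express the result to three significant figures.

h_f ≈ 37.6 m

V = 4Q/(πD²) = 4·0.0435/(π·0.126²) = 3.489 m/s
Re = VD/ν = 3.489·0.126/1.29×10^-6 = 3.41×10^5 → turbulent
ε/D = 0.0082/126 = 6.51×10^-5
Swamee-Jain: f = 0.01481
h_f = f(L/D)V²/(2g) = 0.01481·(516/0.126)·3.489²/(2·9.81) = 37.62 m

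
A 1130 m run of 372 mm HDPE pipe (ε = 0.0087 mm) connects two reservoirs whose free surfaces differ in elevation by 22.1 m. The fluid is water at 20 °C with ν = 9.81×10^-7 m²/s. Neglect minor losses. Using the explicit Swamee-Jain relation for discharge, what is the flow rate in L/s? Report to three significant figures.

Q ≈ 380 L/s

Swamee-Jain (Type II): Q = -0.965·√(gD⁵h_f/L)·ln[ε/(3.7D) + √(3.17ν²L/(gD³h_f))]
√(gD⁵h_f/L) = √(9.81·0.372⁵·22.1/1130) = 0.03697
ε/(3.7D) = 6.32×10^-6; √(3.17ν²L/(gD³h_f)) = 1.76×10^-5
Q = -0.965·0.03697·ln(2.390×10^-5) = 0.3797 m³/s
Check: V = 3.49 m/s, Re = 1.32×10^6, f = 0.01172, h_f = 22.1 m ≈ 22.1 m ✓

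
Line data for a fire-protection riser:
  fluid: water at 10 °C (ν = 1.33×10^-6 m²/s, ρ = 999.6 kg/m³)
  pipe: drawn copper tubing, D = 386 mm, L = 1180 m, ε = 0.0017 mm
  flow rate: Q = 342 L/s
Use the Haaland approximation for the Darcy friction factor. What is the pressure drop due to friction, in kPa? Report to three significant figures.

V = 4Q/(πD²) = 4·0.342/(π·0.386²) = 2.923 m/s
Re = VD/ν = 2.923·0.386/1.33×10^-6 = 8.48×10^5 → turbulent
ε/D = 0.0017/386 = 4.40×10^-6
Haaland: f = 0.01198
h_f = f(L/D)V²/(2g) = 0.01198·(1180/0.386)·2.923²/(2·9.81) = 15.94 m
Δp = ρg·h_f = 999.6·9.81·15.94 = 156.3 kPa

Δp ≈ 156 kPa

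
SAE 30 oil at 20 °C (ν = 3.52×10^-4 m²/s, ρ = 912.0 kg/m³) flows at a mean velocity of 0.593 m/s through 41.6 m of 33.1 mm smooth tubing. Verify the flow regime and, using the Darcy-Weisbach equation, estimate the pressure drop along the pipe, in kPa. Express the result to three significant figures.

Re = VD/ν = 0.593·0.03310/3.52×10^-4 = 55.8 → laminar (Re < 2300)
f = 64/Re = 1.148
h_f = f(L/D)V²/(2g) = 1.148·(41.6/0.03310)·0.593²/(2·9.81) = 25.85 m
Δp = ρg·h_f = 912.0·9.81·25.85 = 231.3 kPa

Δp ≈ 231 kPa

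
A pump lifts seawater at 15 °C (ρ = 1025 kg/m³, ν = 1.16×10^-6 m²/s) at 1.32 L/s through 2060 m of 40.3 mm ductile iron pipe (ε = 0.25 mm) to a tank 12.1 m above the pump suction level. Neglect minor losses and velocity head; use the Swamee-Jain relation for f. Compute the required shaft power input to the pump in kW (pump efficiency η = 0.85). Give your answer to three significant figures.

P_shaft ≈ 1.72 kW

V = 4Q/(πD²) = 1.035 m/s; Re = 3.60×10^4; ε/D = 0.00620; f = 0.03504
h_f = f(L/D)V²/2g = 97.76 m
Total head H = z + h_f = 12.1 + 97.76 = 109.9 m
P_hyd = ρgQH = 1025·9.81·0.00132·109.9 = 1.458 kW
P_shaft = P_hyd/η = 1.458/0.85 = 1.715 kW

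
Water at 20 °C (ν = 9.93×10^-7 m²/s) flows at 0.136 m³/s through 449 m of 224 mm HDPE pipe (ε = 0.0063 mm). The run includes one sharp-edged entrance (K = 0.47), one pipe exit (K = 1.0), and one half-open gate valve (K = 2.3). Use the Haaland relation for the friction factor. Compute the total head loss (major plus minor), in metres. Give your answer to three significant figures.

H_L ≈ 17.5 m

V = 4Q/(πD²) = 3.451 m/s; V²/2g = 0.6070 m
Re = 7.78×10^5, ε/D = 2.81×10^-5 → f = 0.01254 (Haaland)
Major: h_f = f(L/D)·V²/2g = 0.01254·2004·0.6070 = 15.26 m
Minor: ΣK = 3.77; h_m = ΣK·V²/2g = 2.288 m
Total H_L = 15.26 + 2.288 = 17.55 m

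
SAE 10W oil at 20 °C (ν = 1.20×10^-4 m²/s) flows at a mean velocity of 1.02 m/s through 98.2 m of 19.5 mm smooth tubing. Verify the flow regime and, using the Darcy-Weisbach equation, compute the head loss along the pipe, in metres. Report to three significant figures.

Re = VD/ν = 1.02·0.01950/1.20×10^-4 = 166 → laminar (Re < 2300)
f = 64/Re = 0.3861
h_f = f(L/D)V²/(2g) = 0.3861·(98.2/0.01950)·1.02²/(2·9.81) = 103.1 m

h_f ≈ 103 m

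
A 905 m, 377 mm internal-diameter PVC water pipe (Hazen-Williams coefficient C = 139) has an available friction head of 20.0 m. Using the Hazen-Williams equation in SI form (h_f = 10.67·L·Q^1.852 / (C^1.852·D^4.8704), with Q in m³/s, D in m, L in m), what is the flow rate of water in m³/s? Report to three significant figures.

Rearranging: Q = [h_f·C^1.852·D^4.8704 / (10.67·L)]^(1/1.852)
Q = [20.0·139^1.852·0.377^4.8704 / (10.67·905)]^0.540 = 0.3800 m³/s

Q ≈ 0.380 m³/s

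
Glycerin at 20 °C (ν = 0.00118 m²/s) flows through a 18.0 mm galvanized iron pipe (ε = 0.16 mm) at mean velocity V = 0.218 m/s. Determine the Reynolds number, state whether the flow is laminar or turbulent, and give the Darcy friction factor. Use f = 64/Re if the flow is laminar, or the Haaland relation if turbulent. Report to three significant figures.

Re ≈ 3.33; laminar; f = 64/Re ≈ 19.2

Re = VD/ν = 0.2180·0.0180/0.00118 = 3.33
Re < 2300 → laminar → f = 64/Re = 19.25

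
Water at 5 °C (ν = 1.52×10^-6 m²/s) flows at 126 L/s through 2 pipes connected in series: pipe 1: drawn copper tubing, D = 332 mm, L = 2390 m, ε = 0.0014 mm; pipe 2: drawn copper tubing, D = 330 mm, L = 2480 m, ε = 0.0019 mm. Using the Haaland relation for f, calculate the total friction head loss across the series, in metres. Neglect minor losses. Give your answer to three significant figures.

Pipe 1: V = 1.455 m/s, Re = 3.18×10^5, ε/D = 4.22×10^-6, f = 0.01422, h_1 = f(L/D)V²/2g = 11.05 m
Pipe 2: V = 1.473 m/s, Re = 3.20×10^5, ε/D = 5.76×10^-6, f = 0.01422, h_2 = f(L/D)V²/2g = 11.82 m
Series → Q common, losses add: H = Σh = 22.87 m

H ≈ 22.9 m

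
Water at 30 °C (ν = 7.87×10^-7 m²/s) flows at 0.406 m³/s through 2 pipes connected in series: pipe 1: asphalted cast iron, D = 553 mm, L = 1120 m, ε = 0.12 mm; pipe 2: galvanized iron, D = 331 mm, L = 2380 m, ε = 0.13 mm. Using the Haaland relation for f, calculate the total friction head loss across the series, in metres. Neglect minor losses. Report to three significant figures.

H ≈ 136 m

Pipe 1: V = 1.690 m/s, Re = 1.19×10^6, ε/D = 2.17×10^-4, f = 0.01467, h_1 = f(L/D)V²/2g = 4.327 m
Pipe 2: V = 4.718 m/s, Re = 1.98×10^6, ε/D = 3.93×10^-4, f = 0.01613, h_2 = f(L/D)V²/2g = 131.6 m
Series → Q common, losses add: H = Σh = 135.9 m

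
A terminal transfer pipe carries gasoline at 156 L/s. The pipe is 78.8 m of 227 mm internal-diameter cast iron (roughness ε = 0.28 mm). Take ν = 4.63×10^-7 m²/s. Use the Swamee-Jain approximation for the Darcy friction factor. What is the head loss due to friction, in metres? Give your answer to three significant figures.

V = 4Q/(πD²) = 4·0.156/(π·0.227²) = 3.855 m/s
Re = VD/ν = 3.855·0.227/4.63×10^-7 = 1.89×10^6 → turbulent
ε/D = 0.28/227 = 0.00123
Swamee-Jain: f = 0.02088
h_f = f(L/D)V²/(2g) = 0.02088·(78.8/0.227)·3.855²/(2·9.81) = 5.488 m

h_f ≈ 5.49 m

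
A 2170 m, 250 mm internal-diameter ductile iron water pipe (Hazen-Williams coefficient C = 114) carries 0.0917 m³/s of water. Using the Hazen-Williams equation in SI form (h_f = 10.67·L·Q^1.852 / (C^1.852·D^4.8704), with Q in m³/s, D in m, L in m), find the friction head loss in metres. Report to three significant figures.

h_f = 10.67·2170·0.0917^1.852 / (114^1.852·0.250^4.8704) = 36.80 m

h_f ≈ 36.8 m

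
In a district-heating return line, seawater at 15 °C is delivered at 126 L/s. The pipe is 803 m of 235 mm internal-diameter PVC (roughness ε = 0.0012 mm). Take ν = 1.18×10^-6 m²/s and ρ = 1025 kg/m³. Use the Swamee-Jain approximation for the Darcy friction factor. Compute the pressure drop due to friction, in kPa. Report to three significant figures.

V = 4Q/(πD²) = 4·0.126/(π·0.235²) = 2.905 m/s
Re = VD/ν = 2.905·0.235/1.18×10^-6 = 5.79×10^5 → turbulent
ε/D = 0.0012/235 = 5.11×10^-6
Swamee-Jain: f = 0.01285
h_f = f(L/D)V²/(2g) = 0.01285·(803/0.235)·2.905²/(2·9.81) = 18.88 m
Δp = ρg·h_f = 1025·9.81·18.88 = 189.8 kPa

Δp ≈ 190 kPa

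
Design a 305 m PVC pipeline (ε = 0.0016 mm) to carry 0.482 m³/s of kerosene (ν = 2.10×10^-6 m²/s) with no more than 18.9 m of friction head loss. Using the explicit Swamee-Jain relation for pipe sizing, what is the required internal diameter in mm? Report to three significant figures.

Swamee-Jain (Type III): D = 0.66·[ε^1.25·(LQ²/(gh_f))^4.75 + ν·Q^9.4·(L/(gh_f))^5.2]^0.04
LQ²/(gh_f) = 0.3822; L/(gh_f) = 1.645
Term 1 = ε^1.25·(…)^4.75 = 5.90×10^-10; Term 2 = ν·Q^9.4·(…)^5.2 = 2.93×10^-8
D = 0.66·(5.90×10^-10 + 2.93×10^-8)^0.04 = 0.3300 m = 330 mm
Check: V = 5.63 m/s, Re = 8.85×10^5, f = 0.01196, h_f = 17.9 m ≈ 18.9 m ✓

D ≈ 330 mm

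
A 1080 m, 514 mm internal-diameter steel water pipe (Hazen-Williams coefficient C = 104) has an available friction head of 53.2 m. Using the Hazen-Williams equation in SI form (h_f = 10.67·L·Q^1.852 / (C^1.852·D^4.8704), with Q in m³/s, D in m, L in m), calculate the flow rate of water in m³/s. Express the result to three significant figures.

Rearranging: Q = [h_f·C^1.852·D^4.8704 / (10.67·L)]^(1/1.852)
Q = [53.2·104^1.852·0.514^4.8704 / (10.67·1080)]^0.540 = 0.9903 m³/s

Q ≈ 0.990 m³/s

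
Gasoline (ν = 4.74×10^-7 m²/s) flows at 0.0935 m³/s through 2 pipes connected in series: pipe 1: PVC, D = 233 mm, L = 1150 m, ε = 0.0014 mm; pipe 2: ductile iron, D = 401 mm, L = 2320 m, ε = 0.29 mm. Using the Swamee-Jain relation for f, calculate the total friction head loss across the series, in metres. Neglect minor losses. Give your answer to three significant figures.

H ≈ 17.1 m

Pipe 1: V = 2.193 m/s, Re = 1.08×10^6, ε/D = 6.01×10^-6, f = 0.01162, h_1 = f(L/D)V²/2g = 14.05 m
Pipe 2: V = 0.7403 m/s, Re = 6.26×10^5, ε/D = 7.23×10^-4, f = 0.01889, h_2 = f(L/D)V²/2g = 3.053 m
Series → Q common, losses add: H = Σh = 17.11 m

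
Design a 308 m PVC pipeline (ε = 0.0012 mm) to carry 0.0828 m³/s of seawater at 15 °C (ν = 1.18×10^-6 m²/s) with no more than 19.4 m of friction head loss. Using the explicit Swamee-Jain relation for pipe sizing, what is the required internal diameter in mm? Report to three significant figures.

Swamee-Jain (Type III): D = 0.66·[ε^1.25·(LQ²/(gh_f))^4.75 + ν·Q^9.4·(L/(gh_f))^5.2]^0.04
LQ²/(gh_f) = 0.01110; L/(gh_f) = 1.618
Term 1 = ε^1.25·(…)^4.75 = 2.06×10^-17; Term 2 = ν·Q^9.4·(…)^5.2 = 9.74×10^-16
D = 0.66·(2.06×10^-17 + 9.74×10^-16)^0.04 = 0.1657 m = 166 mm
Check: V = 3.84 m/s, Re = 5.39×10^5, f = 0.01304, h_f = 18.2 m ≈ 19.4 m ✓

D ≈ 166 mm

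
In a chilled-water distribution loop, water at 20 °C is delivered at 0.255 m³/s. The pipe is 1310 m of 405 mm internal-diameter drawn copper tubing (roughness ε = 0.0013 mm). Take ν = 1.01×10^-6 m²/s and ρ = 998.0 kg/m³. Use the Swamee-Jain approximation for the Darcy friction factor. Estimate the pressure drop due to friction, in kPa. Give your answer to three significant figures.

V = 4Q/(πD²) = 4·0.255/(π·0.405²) = 1.979 m/s
Re = VD/ν = 1.979·0.405/1.01×10^-6 = 7.94×10^5 → turbulent
ε/D = 0.0013/405 = 3.21×10^-6
Swamee-Jain: f = 0.01214
h_f = f(L/D)V²/(2g) = 0.01214·(1310/0.405)·1.979²/(2·9.81) = 7.843 m
Δp = ρg·h_f = 998.0·9.81·7.843 = 76.79 kPa

Δp ≈ 76.8 kPa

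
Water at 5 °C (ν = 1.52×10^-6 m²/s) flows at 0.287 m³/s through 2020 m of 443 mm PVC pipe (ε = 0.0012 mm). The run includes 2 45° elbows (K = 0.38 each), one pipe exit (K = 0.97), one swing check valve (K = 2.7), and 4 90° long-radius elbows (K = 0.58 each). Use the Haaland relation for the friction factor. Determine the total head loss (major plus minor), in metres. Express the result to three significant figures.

H_L ≈ 11.6 m

V = 4Q/(πD²) = 1.862 m/s; V²/2g = 0.1767 m
Re = 5.43×10^5, ε/D = 2.71×10^-6 → f = 0.01291 (Haaland)
Major: h_f = f(L/D)·V²/2g = 0.01291·4560·0.1767 = 10.40 m
Minor: ΣK = 6.75; h_m = ΣK·V²/2g = 1.193 m
Total H_L = 10.40 + 1.193 = 11.59 m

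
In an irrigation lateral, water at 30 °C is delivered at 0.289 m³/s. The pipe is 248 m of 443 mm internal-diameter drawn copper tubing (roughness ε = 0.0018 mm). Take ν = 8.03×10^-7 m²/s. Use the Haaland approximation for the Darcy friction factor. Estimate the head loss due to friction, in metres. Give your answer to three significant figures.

h_f ≈ 1.16 m

V = 4Q/(πD²) = 4·0.289/(π·0.443²) = 1.875 m/s
Re = VD/ν = 1.875·0.443/8.03×10^-7 = 1.03×10^6 → turbulent
ε/D = 0.0018/443 = 4.06×10^-6
Haaland: f = 0.01159
h_f = f(L/D)V²/(2g) = 0.01159·(248/0.443)·1.875²/(2·9.81) = 1.163 m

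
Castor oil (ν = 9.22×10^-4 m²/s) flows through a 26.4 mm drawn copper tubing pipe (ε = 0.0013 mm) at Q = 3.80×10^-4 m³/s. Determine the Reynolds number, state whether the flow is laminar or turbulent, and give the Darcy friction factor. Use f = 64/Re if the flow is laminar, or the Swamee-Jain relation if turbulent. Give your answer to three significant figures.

Re ≈ 19.9; laminar; f = 64/Re ≈ 3.22

V = 4Q/(πD²) = 0.6942 m/s
Re = VD/ν = 0.6942·0.0264/9.22×10^-4 = 19.9
Re < 2300 → laminar → f = 64/Re = 3.220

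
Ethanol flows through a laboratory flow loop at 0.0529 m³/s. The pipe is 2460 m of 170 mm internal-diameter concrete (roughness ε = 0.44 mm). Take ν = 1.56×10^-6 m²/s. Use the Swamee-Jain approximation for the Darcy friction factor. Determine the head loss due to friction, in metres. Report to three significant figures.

V = 4Q/(πD²) = 4·0.0529/(π·0.170²) = 2.331 m/s
Re = VD/ν = 2.331·0.170/1.56×10^-6 = 2.54×10^5 → turbulent
ε/D = 0.44/170 = 0.00259
Swamee-Jain: f = 0.02586
h_f = f(L/D)V²/(2g) = 0.02586·(2460/0.170)·2.331²/(2·9.81) = 103.6 m

h_f ≈ 104 m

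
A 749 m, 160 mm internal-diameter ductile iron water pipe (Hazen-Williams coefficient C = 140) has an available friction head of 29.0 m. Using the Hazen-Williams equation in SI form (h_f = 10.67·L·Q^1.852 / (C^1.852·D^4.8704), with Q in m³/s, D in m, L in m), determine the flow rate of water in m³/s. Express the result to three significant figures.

Q ≈ 0.0544 m³/s

Rearranging: Q = [h_f·C^1.852·D^4.8704 / (10.67·L)]^(1/1.852)
Q = [29.0·140^1.852·0.160^4.8704 / (10.67·749)]^0.540 = 0.05439 m³/s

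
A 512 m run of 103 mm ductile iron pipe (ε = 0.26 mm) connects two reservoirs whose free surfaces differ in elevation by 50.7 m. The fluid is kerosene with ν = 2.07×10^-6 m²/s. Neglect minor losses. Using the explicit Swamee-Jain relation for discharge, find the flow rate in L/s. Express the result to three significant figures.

Swamee-Jain (Type II): Q = -0.965·√(gD⁵h_f/L)·ln[ε/(3.7D) + √(3.17ν²L/(gD³h_f))]
√(gD⁵h_f/L) = √(9.81·0.103⁵·50.7/512) = 0.003356
ε/(3.7D) = 6.82×10^-4; √(3.17ν²L/(gD³h_f)) = 1.13×10^-4
Q = -0.965·0.003356·ln(7.954×10^-4) = 0.02311 m³/s
Check: V = 2.77 m/s, Re = 1.38×10^5, f = 0.02623, h_f = 51.1 m ≈ 50.7 m ✓

Q ≈ 23.1 L/s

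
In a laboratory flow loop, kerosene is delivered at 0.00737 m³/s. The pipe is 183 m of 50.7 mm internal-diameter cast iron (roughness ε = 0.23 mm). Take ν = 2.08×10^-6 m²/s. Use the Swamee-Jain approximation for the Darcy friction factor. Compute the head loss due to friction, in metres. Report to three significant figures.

V = 4Q/(πD²) = 4·0.00737/(π·0.0507²) = 3.651 m/s
Re = VD/ν = 3.651·0.0507/2.08×10^-6 = 8.90×10^4 → turbulent
ε/D = 0.23/50.7 = 0.00454
Swamee-Jain: f = 0.03088
h_f = f(L/D)V²/(2g) = 0.03088·(183/0.0507)·3.651²/(2·9.81) = 75.71 m

h_f ≈ 75.7 m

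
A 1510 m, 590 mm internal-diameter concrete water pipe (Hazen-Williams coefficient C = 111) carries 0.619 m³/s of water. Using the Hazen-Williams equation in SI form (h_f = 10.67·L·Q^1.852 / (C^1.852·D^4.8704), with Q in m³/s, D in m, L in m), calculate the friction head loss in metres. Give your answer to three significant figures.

h_f = 10.67·1510·0.619^1.852 / (111^1.852·0.590^4.8704) = 14.11 m

h_f ≈ 14.1 m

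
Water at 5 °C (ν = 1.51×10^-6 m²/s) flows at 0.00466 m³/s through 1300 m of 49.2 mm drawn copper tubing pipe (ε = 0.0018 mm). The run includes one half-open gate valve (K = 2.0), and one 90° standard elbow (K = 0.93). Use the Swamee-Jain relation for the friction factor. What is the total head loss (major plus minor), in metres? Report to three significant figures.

V = 4Q/(πD²) = 2.451 m/s; V²/2g = 0.3062 m
Re = 7.99×10^4, ε/D = 3.66×10^-5 → f = 0.01893 (Swamee-Jain)
Major: h_f = f(L/D)·V²/2g = 0.01893·26423·0.3062 = 153.1 m
Minor: ΣK = 2.93; h_m = ΣK·V²/2g = 0.8972 m
Total H_L = 153.1 + 0.8972 = 154.0 m

H_L ≈ 154 m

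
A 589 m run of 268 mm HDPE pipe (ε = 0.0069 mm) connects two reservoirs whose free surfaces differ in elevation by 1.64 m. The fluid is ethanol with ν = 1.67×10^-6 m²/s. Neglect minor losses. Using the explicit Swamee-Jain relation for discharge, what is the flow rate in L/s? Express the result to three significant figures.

Q ≈ 52.8 L/s

Swamee-Jain (Type II): Q = -0.965·√(gD⁵h_f/L)·ln[ε/(3.7D) + √(3.17ν²L/(gD³h_f))]
√(gD⁵h_f/L) = √(9.81·0.268⁵·1.64/589) = 0.006145
ε/(3.7D) = 6.96×10^-6; √(3.17ν²L/(gD³h_f)) = 1.30×10^-4
Q = -0.965·0.006145·ln(1.366×10^-4) = 0.05277 m³/s
Check: V = 0.935 m/s, Re = 1.50×10^5, f = 0.01664, h_f = 1.63 m ≈ 1.64 m ✓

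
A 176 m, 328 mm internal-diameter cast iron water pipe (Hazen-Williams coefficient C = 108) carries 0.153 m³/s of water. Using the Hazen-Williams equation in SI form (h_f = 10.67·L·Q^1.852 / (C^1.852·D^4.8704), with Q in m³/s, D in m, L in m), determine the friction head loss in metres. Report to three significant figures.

h_f ≈ 2.27 m

h_f = 10.67·176·0.153^1.852 / (108^1.852·0.328^4.8704) = 2.268 m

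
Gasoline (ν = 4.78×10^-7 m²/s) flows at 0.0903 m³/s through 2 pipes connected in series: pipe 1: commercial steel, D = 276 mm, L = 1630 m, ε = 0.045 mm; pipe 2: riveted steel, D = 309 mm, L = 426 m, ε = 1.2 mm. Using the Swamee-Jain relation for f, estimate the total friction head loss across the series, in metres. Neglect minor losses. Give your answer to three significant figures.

Pipe 1: V = 1.509 m/s, Re = 8.71×10^5, ε/D = 1.63×10^-4, f = 0.01448, h_1 = f(L/D)V²/2g = 9.928 m
Pipe 2: V = 1.204 m/s, Re = 7.78×10^5, ε/D = 0.00388, f = 0.02839, h_2 = f(L/D)V²/2g = 2.893 m
Series → Q common, losses add: H = Σh = 12.82 m

H ≈ 12.8 m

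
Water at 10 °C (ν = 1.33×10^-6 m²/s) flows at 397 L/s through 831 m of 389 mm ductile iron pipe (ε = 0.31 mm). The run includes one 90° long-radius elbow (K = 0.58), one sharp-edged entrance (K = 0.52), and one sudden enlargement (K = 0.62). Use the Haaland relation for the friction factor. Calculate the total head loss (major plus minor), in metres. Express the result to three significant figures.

H_L ≈ 24.0 m

V = 4Q/(πD²) = 3.340 m/s; V²/2g = 0.5687 m
Re = 9.77×10^5, ε/D = 7.97×10^-4 → f = 0.01895 (Haaland)
Major: h_f = f(L/D)·V²/2g = 0.01895·2136·0.5687 = 23.03 m
Minor: ΣK = 1.72; h_m = ΣK·V²/2g = 0.9782 m
Total H_L = 23.03 + 0.9782 = 24.00 m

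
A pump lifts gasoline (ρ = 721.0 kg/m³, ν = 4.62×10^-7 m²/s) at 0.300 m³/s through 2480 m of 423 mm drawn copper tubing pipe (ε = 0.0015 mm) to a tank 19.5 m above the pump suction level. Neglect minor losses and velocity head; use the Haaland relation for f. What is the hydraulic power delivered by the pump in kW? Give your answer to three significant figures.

P_hyd ≈ 71.7 kW

V = 4Q/(πD²) = 2.135 m/s; Re = 1.95×10^6; ε/D = 3.55×10^-6; f = 0.01048
h_f = f(L/D)V²/2g = 14.27 m
Total head H = z + h_f = 19.5 + 14.27 = 33.77 m
P_hyd = ρgQH = 721.0·9.81·0.300·33.77 = 71.66 kW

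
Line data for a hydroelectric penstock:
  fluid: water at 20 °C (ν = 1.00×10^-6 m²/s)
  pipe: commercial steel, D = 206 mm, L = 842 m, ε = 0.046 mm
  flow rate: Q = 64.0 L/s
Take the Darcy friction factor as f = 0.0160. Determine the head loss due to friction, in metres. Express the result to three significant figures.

h_f ≈ 12.3 m

V = 4Q/(πD²) = 4·0.0640/(π·0.206²) = 1.920 m/s
h_f = f(L/D)V²/(2g) = 0.01600·(842/0.206)·1.920²/(2·9.81) = 12.29 m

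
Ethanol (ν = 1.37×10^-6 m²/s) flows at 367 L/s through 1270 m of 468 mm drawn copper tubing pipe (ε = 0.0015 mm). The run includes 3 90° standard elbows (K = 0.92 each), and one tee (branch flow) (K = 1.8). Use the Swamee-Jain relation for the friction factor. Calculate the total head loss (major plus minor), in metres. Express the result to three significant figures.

H_L ≈ 8.81 m

V = 4Q/(πD²) = 2.133 m/s; V²/2g = 0.2320 m
Re = 7.29×10^5, ε/D = 3.21×10^-6 → f = 0.01232 (Swamee-Jain)
Major: h_f = f(L/D)·V²/2g = 0.01232·2714·0.2320 = 7.754 m
Minor: ΣK = 4.56; h_m = ΣK·V²/2g = 1.058 m
Total H_L = 7.754 + 1.058 = 8.812 m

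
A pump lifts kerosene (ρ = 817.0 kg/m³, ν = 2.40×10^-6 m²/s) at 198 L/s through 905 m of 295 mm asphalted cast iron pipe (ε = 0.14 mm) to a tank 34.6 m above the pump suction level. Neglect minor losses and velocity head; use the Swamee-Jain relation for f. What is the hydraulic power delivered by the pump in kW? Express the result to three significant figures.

V = 4Q/(πD²) = 2.897 m/s; Re = 3.56×10^5; ε/D = 4.75×10^-4; f = 0.01797
h_f = f(L/D)V²/2g = 23.58 m
Total head H = z + h_f = 34.6 + 23.58 = 58.18 m
P_hyd = ρgQH = 817.0·9.81·0.198·58.18 = 92.32 kW

P_hyd ≈ 92.3 kW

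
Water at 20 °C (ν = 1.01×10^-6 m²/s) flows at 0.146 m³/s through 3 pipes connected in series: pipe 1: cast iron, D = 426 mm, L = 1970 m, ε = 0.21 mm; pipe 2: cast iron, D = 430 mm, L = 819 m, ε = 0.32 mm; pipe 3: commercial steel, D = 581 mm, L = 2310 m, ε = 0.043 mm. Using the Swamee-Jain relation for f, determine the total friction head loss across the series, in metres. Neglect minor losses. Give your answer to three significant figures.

Pipe 1: V = 1.024 m/s, Re = 4.32×10^5, ε/D = 4.93×10^-4, f = 0.01787, h_1 = f(L/D)V²/2g = 4.420 m
Pipe 2: V = 1.005 m/s, Re = 4.28×10^5, ε/D = 7.44×10^-4, f = 0.01927, h_2 = f(L/D)V²/2g = 1.891 m
Pipe 3: V = 0.5507 m/s, Re = 3.17×10^5, ε/D = 7.40×10^-5, f = 0.01506, h_3 = f(L/D)V²/2g = 0.9256 m
Series → Q common, losses add: H = Σh = 7.236 m

H ≈ 7.24 m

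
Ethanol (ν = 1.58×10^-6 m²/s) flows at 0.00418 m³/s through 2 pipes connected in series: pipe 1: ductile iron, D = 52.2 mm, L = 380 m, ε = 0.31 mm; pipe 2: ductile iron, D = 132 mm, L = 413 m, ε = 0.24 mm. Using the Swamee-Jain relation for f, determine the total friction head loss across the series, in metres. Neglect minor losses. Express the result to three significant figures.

Pipe 1: V = 1.953 m/s, Re = 6.45×10^4, ε/D = 0.00594, f = 0.03361, h_1 = f(L/D)V²/2g = 47.58 m
Pipe 2: V = 0.3054 m/s, Re = 2.55×10^4, ε/D = 0.00182, f = 0.02865, h_2 = f(L/D)V²/2g = 0.4263 m
Series → Q common, losses add: H = Σh = 48.01 m

H ≈ 48.0 m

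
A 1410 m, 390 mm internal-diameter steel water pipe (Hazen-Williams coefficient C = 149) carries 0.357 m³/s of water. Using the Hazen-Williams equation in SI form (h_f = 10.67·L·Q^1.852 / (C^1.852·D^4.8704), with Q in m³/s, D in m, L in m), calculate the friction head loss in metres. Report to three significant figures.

h_f ≈ 20.7 m

h_f = 10.67·1410·0.357^1.852 / (149^1.852·0.390^4.8704) = 20.69 m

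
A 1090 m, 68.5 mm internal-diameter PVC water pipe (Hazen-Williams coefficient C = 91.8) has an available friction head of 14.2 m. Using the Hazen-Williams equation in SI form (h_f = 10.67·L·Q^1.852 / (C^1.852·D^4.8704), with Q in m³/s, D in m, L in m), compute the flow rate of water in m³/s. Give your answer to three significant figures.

Q ≈ 0.00213 m³/s

Rearranging: Q = [h_f·C^1.852·D^4.8704 / (10.67·L)]^(1/1.852)
Q = [14.2·91.8^1.852·0.0685^4.8704 / (10.67·1090)]^0.540 = 0.002128 m³/s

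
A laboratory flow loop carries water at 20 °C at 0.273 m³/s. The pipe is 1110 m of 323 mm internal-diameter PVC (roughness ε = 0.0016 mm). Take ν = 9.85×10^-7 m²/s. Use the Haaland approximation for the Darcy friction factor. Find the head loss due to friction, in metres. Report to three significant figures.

V = 4Q/(πD²) = 4·0.273/(π·0.323²) = 3.332 m/s
Re = VD/ν = 3.332·0.323/9.85×10^-7 = 1.09×10^6 → turbulent
ε/D = 0.0016/323 = 4.95×10^-6
Haaland: f = 0.01151
h_f = f(L/D)V²/(2g) = 0.01151·(1110/0.323)·3.332²/(2·9.81) = 22.37 m

h_f ≈ 22.4 m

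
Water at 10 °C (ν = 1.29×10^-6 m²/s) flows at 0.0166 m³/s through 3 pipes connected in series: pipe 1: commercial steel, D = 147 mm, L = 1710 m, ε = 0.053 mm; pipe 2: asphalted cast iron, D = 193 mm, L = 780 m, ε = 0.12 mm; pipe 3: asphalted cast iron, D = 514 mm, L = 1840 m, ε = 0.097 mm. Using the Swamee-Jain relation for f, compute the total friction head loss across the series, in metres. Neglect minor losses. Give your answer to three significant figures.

Pipe 1: V = 0.9781 m/s, Re = 1.11×10^5, ε/D = 3.61×10^-4, f = 0.01949, h_1 = f(L/D)V²/2g = 11.05 m
Pipe 2: V = 0.5674 m/s, Re = 8.49×10^4, ε/D = 6.22×10^-4, f = 0.02135, h_2 = f(L/D)V²/2g = 1.416 m
Pipe 3: V = 0.08000 m/s, Re = 3.19×10^4, ε/D = 1.89×10^-4, f = 0.02363, h_3 = f(L/D)V²/2g = 0.02759 m
Series → Q common, losses add: H = Σh = 12.50 m

H ≈ 12.5 m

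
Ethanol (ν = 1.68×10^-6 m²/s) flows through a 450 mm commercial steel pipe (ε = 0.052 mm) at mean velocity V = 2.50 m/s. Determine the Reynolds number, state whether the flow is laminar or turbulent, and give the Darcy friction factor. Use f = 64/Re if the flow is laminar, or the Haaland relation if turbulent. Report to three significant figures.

Re = VD/ν = 2.500·0.450/1.68×10^-6 = 6.70×10^5
Re > 4000 → turbulent; ε/D = 1.16×10^-4
Haaland: f = 0.01401

Re ≈ 6.70×10^5; turbulent; f ≈ 0.0140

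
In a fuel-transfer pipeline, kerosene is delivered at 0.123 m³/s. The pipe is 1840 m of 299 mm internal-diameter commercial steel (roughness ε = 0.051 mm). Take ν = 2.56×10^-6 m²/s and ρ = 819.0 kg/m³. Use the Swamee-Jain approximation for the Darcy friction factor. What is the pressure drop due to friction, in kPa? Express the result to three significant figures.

Δp ≈ 130 kPa

V = 4Q/(πD²) = 4·0.123/(π·0.299²) = 1.752 m/s
Re = VD/ν = 1.752·0.299/2.56×10^-6 = 2.05×10^5 → turbulent
ε/D = 0.051/299 = 1.71×10^-4
Swamee-Jain: f = 0.01687
h_f = f(L/D)V²/(2g) = 0.01687·(1840/0.299)·1.752²/(2·9.81) = 16.24 m
Δp = ρg·h_f = 819.0·9.81·16.24 = 130.5 kPa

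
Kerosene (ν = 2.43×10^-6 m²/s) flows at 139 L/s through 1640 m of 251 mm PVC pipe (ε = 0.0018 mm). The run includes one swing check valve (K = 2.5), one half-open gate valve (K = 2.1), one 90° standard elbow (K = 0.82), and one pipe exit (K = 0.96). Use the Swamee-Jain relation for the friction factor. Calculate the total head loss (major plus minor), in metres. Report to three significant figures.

V = 4Q/(πD²) = 2.809 m/s; V²/2g = 0.4022 m
Re = 2.90×10^5, ε/D = 7.17×10^-6 → f = 0.01455 (Swamee-Jain)
Major: h_f = f(L/D)·V²/2g = 0.01455·6534·0.4022 = 38.23 m
Minor: ΣK = 6.38; h_m = ΣK·V²/2g = 2.566 m
Total H_L = 38.23 + 2.566 = 40.80 m

H_L ≈ 40.8 m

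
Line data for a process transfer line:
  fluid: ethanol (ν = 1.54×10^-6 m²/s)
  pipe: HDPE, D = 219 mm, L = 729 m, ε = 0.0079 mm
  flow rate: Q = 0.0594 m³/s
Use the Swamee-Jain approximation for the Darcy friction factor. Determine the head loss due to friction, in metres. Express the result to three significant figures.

h_f ≈ 6.56 m

V = 4Q/(πD²) = 4·0.0594/(π·0.219²) = 1.577 m/s
Re = VD/ν = 1.577·0.219/1.54×10^-6 = 2.24×10^5 → turbulent
ε/D = 0.0079/219 = 3.61×10^-5
Swamee-Jain: f = 0.01554
h_f = f(L/D)V²/(2g) = 0.01554·(729/0.219)·1.577²/(2·9.81) = 6.556 m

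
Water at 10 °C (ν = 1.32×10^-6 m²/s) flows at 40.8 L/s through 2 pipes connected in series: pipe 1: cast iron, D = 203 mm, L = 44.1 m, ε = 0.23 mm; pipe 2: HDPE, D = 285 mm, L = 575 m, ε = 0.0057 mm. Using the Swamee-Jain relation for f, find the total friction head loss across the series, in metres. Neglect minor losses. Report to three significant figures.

Pipe 1: V = 1.261 m/s, Re = 1.94×10^5, ε/D = 0.00113, f = 0.02174, h_1 = f(L/D)V²/2g = 0.3825 m
Pipe 2: V = 0.6396 m/s, Re = 1.38×10^5, ε/D = 2.00×10^-5, f = 0.01686, h_2 = f(L/D)V²/2g = 0.7093 m
Series → Q common, losses add: H = Σh = 1.092 m

H ≈ 1.09 m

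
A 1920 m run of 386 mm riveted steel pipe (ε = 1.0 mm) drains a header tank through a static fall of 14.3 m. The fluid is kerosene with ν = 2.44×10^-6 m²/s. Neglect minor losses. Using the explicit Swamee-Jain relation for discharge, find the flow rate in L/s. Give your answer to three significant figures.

Swamee-Jain (Type II): Q = -0.965·√(gD⁵h_f/L)·ln[ε/(3.7D) + √(3.17ν²L/(gD³h_f))]
√(gD⁵h_f/L) = √(9.81·0.386⁵·14.3/1920) = 0.02502
ε/(3.7D) = 7.00×10^-4; √(3.17ν²L/(gD³h_f)) = 6.70×10^-5
Q = -0.965·0.02502·ln(7.672×10^-4) = 0.1732 m³/s
Check: V = 1.48 m/s, Re = 2.34×10^5, f = 0.02592, h_f = 14.4 m ≈ 14.3 m ✓

Q ≈ 173 L/s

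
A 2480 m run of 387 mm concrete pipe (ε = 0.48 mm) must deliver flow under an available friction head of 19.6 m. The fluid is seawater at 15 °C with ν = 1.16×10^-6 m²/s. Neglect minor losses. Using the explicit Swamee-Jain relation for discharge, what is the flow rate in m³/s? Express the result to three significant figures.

Q ≈ 0.198 m³/s

Swamee-Jain (Type II): Q = -0.965·√(gD⁵h_f/L)·ln[ε/(3.7D) + √(3.17ν²L/(gD³h_f))]
√(gD⁵h_f/L) = √(9.81·0.387⁵·19.6/2480) = 0.02594
ε/(3.7D) = 3.35×10^-4; √(3.17ν²L/(gD³h_f)) = 3.08×10^-5
Q = -0.965·0.02594·ln(3.660×10^-4) = 0.1981 m³/s
Check: V = 1.68 m/s, Re = 5.62×10^5, f = 0.02128, h_f = 19.7 m ≈ 19.6 m ✓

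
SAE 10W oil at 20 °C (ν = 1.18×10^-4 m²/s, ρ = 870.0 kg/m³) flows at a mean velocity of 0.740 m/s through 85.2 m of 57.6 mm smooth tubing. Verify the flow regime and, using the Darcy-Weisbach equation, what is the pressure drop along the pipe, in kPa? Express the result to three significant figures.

Δp ≈ 62.4 kPa

Re = VD/ν = 0.740·0.05760/1.18×10^-4 = 361 → laminar (Re < 2300)
f = 64/Re = 0.1772
h_f = f(L/D)V²/(2g) = 0.1772·(85.2/0.05760)·0.740²/(2·9.81) = 7.315 m
Δp = ρg·h_f = 870.0·9.81·7.315 = 62.43 kPa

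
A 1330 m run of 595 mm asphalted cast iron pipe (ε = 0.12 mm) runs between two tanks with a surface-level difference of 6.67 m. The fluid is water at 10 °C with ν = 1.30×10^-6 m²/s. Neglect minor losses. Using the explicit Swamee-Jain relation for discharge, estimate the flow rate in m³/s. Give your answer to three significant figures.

Q ≈ 0.553 m³/s

Swamee-Jain (Type II): Q = -0.965·√(gD⁵h_f/L)·ln[ε/(3.7D) + √(3.17ν²L/(gD³h_f))]
√(gD⁵h_f/L) = √(9.81·0.595⁵·6.67/1330) = 0.06057
ε/(3.7D) = 5.45×10^-5; √(3.17ν²L/(gD³h_f)) = 2.27×10^-5
Q = -0.965·0.06057·ln(7.724×10^-5) = 0.5534 m³/s
Check: V = 1.99 m/s, Re = 9.11×10^5, f = 0.01487, h_f = 6.71 m ≈ 6.67 m ✓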